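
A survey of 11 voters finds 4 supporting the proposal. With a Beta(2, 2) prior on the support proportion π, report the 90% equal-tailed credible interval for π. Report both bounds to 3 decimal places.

[0.206, 0.610]

Posterior: Beta(2+4, 2+7) = Beta(6, 9).
Equal-tailed 90% interval: the 0.05 and 0.95 quantiles of Beta(6, 9).
Posterior mean ≈ 0.400, SD ≈ 0.122; a Normal approximation gives roughly [0.199, 0.601].
Exact: F⁻¹(0.05) = 0.206; F⁻¹(0.95) = 0.610.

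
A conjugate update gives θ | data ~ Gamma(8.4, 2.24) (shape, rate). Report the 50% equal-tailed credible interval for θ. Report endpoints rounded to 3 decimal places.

Posterior: Gamma(shape 8.4, rate 2.24).
Equal-tailed 50% interval: Gamma(8.4, 2.24) quantiles at 0.25 and 0.75.
Posterior mean ≈ 3.750, SD ≈ 1.294; a Normal approximation gives roughly [2.877, 4.623].
Exact: lower = 2.816; upper = 4.523.

[2.816, 4.523]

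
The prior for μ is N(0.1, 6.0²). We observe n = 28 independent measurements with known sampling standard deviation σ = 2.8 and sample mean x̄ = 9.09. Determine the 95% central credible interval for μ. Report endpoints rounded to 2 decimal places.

[7.99, 10.05]

Posterior precision = 1/6.0² + 28/2.8² = 0.0278 + 3.5714 = 3.5992, so posterior SD = 0.5271.
Posterior mean = (0.1/6.0² + 28·9.09/2.8²) / 3.5992 = 9.0206.
Interval: 9.0206 ± 1.960 × 0.5271 → [7.99, 10.05].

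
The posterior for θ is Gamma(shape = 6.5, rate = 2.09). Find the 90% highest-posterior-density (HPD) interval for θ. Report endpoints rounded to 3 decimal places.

The posterior is unimodal and skewed, so the HPD interval has equal density at both endpoints and is the shortest 90% interval.
Solving f(1.174) = f(4.974) with F(4.974) − F(1.174) = 0.90 gives [1.174, 4.974].
For comparison, the equal-tailed interval is [1.410, 5.350]; the HPD is narrower and shifted toward the mode.

[1.174, 4.974]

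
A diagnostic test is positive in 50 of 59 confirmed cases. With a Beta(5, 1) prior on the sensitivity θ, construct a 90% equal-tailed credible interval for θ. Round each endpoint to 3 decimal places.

Posterior: Beta(5+50, 1+9) = Beta(55, 10).
Equal-tailed 90% interval: the 0.05 and 0.95 quantiles of Beta(55, 10).
Posterior mean ≈ 0.846, SD ≈ 0.044; a Normal approximation gives roughly [0.773, 0.919].
Exact: F⁻¹(0.05) = 0.767; F⁻¹(0.95) = 0.913.

[0.767, 0.913]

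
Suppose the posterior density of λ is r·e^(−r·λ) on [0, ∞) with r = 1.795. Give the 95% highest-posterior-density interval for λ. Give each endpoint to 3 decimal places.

The exponential density is strictly decreasing on [0, ∞), so the HPD interval is anchored at 0: [0, q] with P(λ ≤ q) = 0.95.
q = −ln(1 − 0.95) / 1.795 = 2.9957 / 1.795 = 1.669.

[0.000, 1.669]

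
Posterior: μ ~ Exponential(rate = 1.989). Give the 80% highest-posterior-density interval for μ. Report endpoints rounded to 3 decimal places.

[0.000, 0.809]

The exponential density is strictly decreasing on [0, ∞), so the HPD interval is anchored at 0: [0, q] with P(μ ≤ q) = 0.80.
q = −ln(1 − 0.80) / 1.989 = 1.6094 / 1.989 = 0.809.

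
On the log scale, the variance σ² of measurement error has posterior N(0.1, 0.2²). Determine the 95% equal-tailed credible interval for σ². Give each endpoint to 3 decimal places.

On the log scale the 95% interval is 0.1 ± 1.960 × 0.2 = [-0.2920, 0.4920].
Exponentiate: [e^-0.2920, e^0.4920] = [0.747, 1.636].

[0.747, 1.636]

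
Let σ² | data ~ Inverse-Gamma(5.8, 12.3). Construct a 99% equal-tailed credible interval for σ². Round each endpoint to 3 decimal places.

Inverse-Gamma(5.8, 12.3) quantiles: F⁻¹(0.005) and F⁻¹(0.995).
Equivalently, 1/σ² ~ Gamma(5.8, rate = 12.3); invert its 0.995 and 0.005 quantiles.
Posterior mean ≈ 2.563, SD ≈ 1.315; a Normal approximation gives roughly [-0.824, 5.949].
Exact: lower = 0.889; upper = 8.533.

[0.889, 8.533]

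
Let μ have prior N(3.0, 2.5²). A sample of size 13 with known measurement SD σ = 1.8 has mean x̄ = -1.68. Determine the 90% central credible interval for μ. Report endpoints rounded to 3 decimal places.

Posterior precision = 1/2.5² + 13/1.8² = 0.1600 + 4.0123 = 4.1723, so posterior SD = 0.4896.
Posterior mean = (3.0/2.5² + 13·-1.68/1.8²) / 4.1723 = -1.5005.
Interval: -1.5005 ± 1.645 × 0.4896 → [-2.306, -0.695].

[-2.306, -0.695]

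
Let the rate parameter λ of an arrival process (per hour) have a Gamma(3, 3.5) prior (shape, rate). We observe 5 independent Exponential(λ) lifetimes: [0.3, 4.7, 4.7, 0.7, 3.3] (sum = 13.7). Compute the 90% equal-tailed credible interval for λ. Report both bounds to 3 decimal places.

Posterior: Gamma(3+5, 3.5+13.7) = Gamma(8, 17.2) (shape, rate).
Equal-tailed 90% interval: Gamma(8, 17.2) quantiles at 0.05 and 0.95.
Posterior mean ≈ 0.465, SD ≈ 0.164; a Normal approximation gives roughly [0.195, 0.736].
Exact: lower = 0.231; upper = 0.764.

[0.231, 0.764]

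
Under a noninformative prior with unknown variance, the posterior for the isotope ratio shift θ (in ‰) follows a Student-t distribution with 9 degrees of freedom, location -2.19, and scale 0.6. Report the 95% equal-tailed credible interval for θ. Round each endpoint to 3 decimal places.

[-3.547, -0.833]

The t_9 distribution is symmetric; the 95% interval is -2.19 ± t·0.6 with t_{0.975,9} = 2.262.
Half-width: 2.262 × 0.6 = 1.357.
-2.19 − 1.357 = -3.547; -2.19 + 1.357 = -0.833.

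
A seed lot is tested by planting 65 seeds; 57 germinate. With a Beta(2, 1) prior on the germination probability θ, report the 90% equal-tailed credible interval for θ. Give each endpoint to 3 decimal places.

Posterior: Beta(2+57, 1+8) = Beta(59, 9).
Equal-tailed 90% interval: the 0.05 and 0.95 quantiles of Beta(59, 9).
Posterior mean ≈ 0.868, SD ≈ 0.041; a Normal approximation gives roughly [0.801, 0.935].
Exact: F⁻¹(0.05) = 0.795; F⁻¹(0.95) = 0.928.

[0.795, 0.928]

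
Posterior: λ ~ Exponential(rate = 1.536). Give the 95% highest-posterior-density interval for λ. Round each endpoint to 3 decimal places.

[0.000, 1.950]

The exponential density is strictly decreasing on [0, ∞), so the HPD interval is anchored at 0: [0, q] with P(λ ≤ q) = 0.95.
q = −ln(1 − 0.95) / 1.536 = 2.9957 / 1.536 = 1.950.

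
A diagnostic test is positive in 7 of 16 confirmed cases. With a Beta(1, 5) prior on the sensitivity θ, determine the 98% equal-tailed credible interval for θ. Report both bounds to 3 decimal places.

[0.155, 0.608]

Posterior: Beta(1+7, 5+9) = Beta(8, 14).
Equal-tailed 98% interval: the 0.01 and 0.99 quantiles of Beta(8, 14).
Posterior mean ≈ 0.364, SD ≈ 0.100; a Normal approximation gives roughly [0.130, 0.597].
Exact: F⁻¹(0.01) = 0.155; F⁻¹(0.99) = 0.608.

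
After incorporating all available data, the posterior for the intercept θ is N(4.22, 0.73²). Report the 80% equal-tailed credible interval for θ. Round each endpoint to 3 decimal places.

The posterior is symmetric, so the 80% equal-tailed interval is θ = 4.22 ± z·0.73 with z = 1.282.
Half-width: 1.282 × 0.73 = 0.936.
4.22 − 0.936 = 3.284; 4.22 + 0.936 = 5.156.

[3.284, 5.156]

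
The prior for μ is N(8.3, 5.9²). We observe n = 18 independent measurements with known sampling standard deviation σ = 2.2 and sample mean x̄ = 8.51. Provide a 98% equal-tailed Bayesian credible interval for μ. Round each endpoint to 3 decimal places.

Posterior precision = 1/5.9² + 18/2.2² = 0.0287 + 3.7190 = 3.7477, so posterior SD = 0.5166.
Posterior mean = (8.3/5.9² + 18·8.51/2.2²) / 3.7477 = 8.5084.
Interval: 8.5084 ± 2.326 × 0.5166 → [7.307, 9.710].

[7.307, 9.710]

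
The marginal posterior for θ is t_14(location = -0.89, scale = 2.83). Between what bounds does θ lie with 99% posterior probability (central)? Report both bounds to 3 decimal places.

The t_14 distribution is symmetric; the 99% interval is -0.89 ± t·2.83 with t_{0.995,14} = 2.977.
Half-width: 2.977 × 2.83 = 8.424.
-0.89 − 8.424 = -9.314; -0.89 + 8.424 = 7.534.

[-9.314, 7.534]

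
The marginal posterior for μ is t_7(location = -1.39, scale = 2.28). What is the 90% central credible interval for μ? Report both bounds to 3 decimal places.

The t_7 distribution is symmetric; the 90% interval is -1.39 ± t·2.28 with t_{0.95,7} = 1.895.
Half-width: 1.895 × 2.28 = 4.320.
-1.39 − 4.320 = -5.710; -1.39 + 4.320 = 2.930.

[-5.710, 2.930]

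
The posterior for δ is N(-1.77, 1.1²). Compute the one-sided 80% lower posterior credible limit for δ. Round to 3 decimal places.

Need L with P(δ ≥ L) = 0.80: L = -1.77 − z_{0.2}·1.1.
z = 0.842; L = -1.77 − 0.842 × 1.1 = -2.696.

-2.696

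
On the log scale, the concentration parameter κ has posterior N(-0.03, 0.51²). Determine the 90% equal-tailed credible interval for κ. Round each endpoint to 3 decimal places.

On the log scale the 90% interval is -0.03 ± 1.645 × 0.51 = [-0.8689, 0.8089].
Exponentiate: [e^-0.8689, e^0.8089] = [0.419, 2.245].

[0.419, 2.245]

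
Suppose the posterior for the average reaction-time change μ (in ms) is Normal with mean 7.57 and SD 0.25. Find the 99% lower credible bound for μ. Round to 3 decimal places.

Need L with P(μ ≥ L) = 0.99: L = 7.57 − z_{0.01}·0.25.
z = 2.326; L = 7.57 − 2.326 × 0.25 = 6.988.

6.988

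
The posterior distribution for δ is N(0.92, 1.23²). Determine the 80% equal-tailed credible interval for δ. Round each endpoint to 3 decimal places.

The posterior is symmetric, so the 80% equal-tailed interval is δ = 0.92 ± z·1.23 with z = 1.282.
Half-width: 1.282 × 1.23 = 1.576.
0.92 − 1.576 = -0.656; 0.92 + 1.576 = 2.496.

[-0.656, 2.496]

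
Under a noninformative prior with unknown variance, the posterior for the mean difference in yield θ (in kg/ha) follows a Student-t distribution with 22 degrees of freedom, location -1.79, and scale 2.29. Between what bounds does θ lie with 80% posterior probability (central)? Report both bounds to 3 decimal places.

The t_22 distribution is symmetric; the 80% interval is -1.79 ± t·2.29 with t_{0.9,22} = 1.321.
Half-width: 1.321 × 2.29 = 3.026.
-1.79 − 3.026 = -4.816; -1.79 + 3.026 = 1.236.

[-4.816, 1.236]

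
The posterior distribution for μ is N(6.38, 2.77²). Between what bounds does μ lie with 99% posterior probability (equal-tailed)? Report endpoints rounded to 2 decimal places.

[-0.76, 13.52]

The posterior is symmetric, so the 99% equal-tailed interval is μ = 6.38 ± z·2.77 with z = 2.576.
Half-width: 2.576 × 2.77 = 7.14.
6.38 − 7.14 = -0.76; 6.38 + 7.14 = 13.52.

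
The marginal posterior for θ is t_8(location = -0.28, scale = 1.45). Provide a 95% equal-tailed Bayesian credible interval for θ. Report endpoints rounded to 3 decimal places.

[-3.624, 3.064]

The t_8 distribution is symmetric; the 95% interval is -0.28 ± t·1.45 with t_{0.975,8} = 2.306.
Half-width: 2.306 × 1.45 = 3.344.
-0.28 − 3.344 = -3.624; -0.28 + 3.344 = 3.064.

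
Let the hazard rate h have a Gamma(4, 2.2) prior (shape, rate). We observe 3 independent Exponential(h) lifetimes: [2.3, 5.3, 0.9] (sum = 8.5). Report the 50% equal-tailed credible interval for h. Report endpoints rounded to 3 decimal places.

[0.475, 0.800]

Posterior: Gamma(4+3, 2.2+8.5) = Gamma(7, 10.7) (shape, rate).
Equal-tailed 50% interval: Gamma(7, 10.7) quantiles at 0.25 and 0.75.
Posterior mean ≈ 0.654, SD ≈ 0.247; a Normal approximation gives roughly [0.487, 0.821].
Exact: lower = 0.475; upper = 0.800.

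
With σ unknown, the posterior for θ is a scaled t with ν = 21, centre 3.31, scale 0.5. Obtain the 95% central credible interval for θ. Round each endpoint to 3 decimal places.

The t_21 distribution is symmetric; the 95% interval is 3.31 ± t·0.5 with t_{0.975,21} = 2.080.
Half-width: 2.080 × 0.5 = 1.040.
3.31 − 1.040 = 2.270; 3.31 + 1.040 = 4.350.

[2.270, 4.350]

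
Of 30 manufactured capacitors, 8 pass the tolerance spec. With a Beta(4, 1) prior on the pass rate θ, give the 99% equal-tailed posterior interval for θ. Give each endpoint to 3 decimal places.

Posterior: Beta(4+8, 1+22) = Beta(12, 23).
Equal-tailed 99% interval: the 0.005 and 0.995 quantiles of Beta(12, 23).
Posterior mean ≈ 0.343, SD ≈ 0.079; a Normal approximation gives roughly [0.139, 0.547].
Exact: F⁻¹(0.005) = 0.161; F⁻¹(0.995) = 0.558.

[0.161, 0.558]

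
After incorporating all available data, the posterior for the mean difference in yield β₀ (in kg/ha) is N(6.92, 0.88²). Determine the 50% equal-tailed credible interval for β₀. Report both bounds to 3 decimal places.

The posterior is symmetric, so the 50% equal-tailed interval is β₀ = 6.92 ± z·0.88 with z = 0.674.
Half-width: 0.674 × 0.88 = 0.594.
6.92 − 0.594 = 6.326; 6.92 + 0.594 = 7.514.

[6.326, 7.514]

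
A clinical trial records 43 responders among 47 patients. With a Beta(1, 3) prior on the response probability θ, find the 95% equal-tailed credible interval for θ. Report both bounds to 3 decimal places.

Posterior: Beta(1+43, 3+4) = Beta(44, 7).
Equal-tailed 95% interval: the 0.025 and 0.975 quantiles of Beta(44, 7).
Posterior mean ≈ 0.863, SD ≈ 0.048; a Normal approximation gives roughly [0.769, 0.956].
Exact: F⁻¹(0.025) = 0.757; F⁻¹(0.975) = 0.942.

[0.757, 0.942]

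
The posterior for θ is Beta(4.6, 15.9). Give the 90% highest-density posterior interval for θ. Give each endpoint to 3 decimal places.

The posterior is unimodal and skewed, so the HPD interval has equal density at both endpoints and is the shortest 90% interval.
Solving f(0.078) = f(0.365) with F(0.365) − F(0.078) = 0.90 gives [0.078, 0.365].
For comparison, the equal-tailed interval is [0.093, 0.387]; the HPD is narrower and shifted toward the mode.

[0.078, 0.365]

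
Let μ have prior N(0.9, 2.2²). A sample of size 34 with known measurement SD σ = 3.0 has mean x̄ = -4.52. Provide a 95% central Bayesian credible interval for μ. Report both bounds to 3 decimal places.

[-5.221, -3.257]

Posterior precision = 1/2.2² + 34/3.0² = 0.2066 + 3.7778 = 3.9844, so posterior SD = 0.5010.
Posterior mean = (0.9/2.2² + 34·-4.52/3.0²) / 3.9844 = -4.2389.
Interval: -4.2389 ± 1.960 × 0.5010 → [-5.221, -3.257].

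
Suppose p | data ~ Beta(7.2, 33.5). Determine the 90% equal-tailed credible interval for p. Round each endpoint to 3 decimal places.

[0.089, 0.283]

Posterior: Beta(7.2, 33.5).
Equal-tailed 90% interval: the 0.05 and 0.95 quantiles of Beta(7.2, 33.5).
Posterior mean ≈ 0.177, SD ≈ 0.059; a Normal approximation gives roughly [0.080, 0.274].
Exact: F⁻¹(0.05) = 0.089; F⁻¹(0.95) = 0.283.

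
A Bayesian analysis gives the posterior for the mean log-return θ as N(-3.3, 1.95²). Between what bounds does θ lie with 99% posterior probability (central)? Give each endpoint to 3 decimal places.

[-8.323, 1.723]

The posterior is symmetric, so the 99% equal-tailed interval is θ = -3.3 ± z·1.95 with z = 2.576.
Half-width: 2.576 × 1.95 = 5.023.
-3.3 − 5.023 = -8.323; -3.3 + 5.023 = 1.723.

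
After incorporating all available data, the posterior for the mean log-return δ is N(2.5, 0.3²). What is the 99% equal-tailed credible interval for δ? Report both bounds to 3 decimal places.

The posterior is symmetric, so the 99% equal-tailed interval is δ = 2.5 ± z·0.3 with z = 2.576.
Half-width: 2.576 × 0.3 = 0.773.
2.5 − 0.773 = 1.727; 2.5 + 0.773 = 3.273.

[1.727, 3.273]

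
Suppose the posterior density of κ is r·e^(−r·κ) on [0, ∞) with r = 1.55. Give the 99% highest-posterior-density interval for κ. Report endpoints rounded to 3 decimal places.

[0.000, 2.971]

The exponential density is strictly decreasing on [0, ∞), so the HPD interval is anchored at 0: [0, q] with P(κ ≤ q) = 0.99.
q = −ln(1 − 0.99) / 1.55 = 4.6052 / 1.55 = 2.971.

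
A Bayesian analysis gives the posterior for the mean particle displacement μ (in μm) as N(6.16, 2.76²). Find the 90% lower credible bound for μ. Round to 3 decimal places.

Need L with P(μ ≥ L) = 0.90: L = 6.16 − z_{0.1}·2.76.
z = 1.282; L = 6.16 − 1.282 × 2.76 = 2.623.

2.623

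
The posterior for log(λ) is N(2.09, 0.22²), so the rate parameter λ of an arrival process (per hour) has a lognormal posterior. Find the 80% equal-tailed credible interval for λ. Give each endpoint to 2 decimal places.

[6.10, 10.72]

On the log scale the 80% interval is 2.09 ± 1.282 × 0.22 = [1.8081, 2.3719].
Exponentiate: [e^1.8081, e^2.3719] = [6.10, 10.72].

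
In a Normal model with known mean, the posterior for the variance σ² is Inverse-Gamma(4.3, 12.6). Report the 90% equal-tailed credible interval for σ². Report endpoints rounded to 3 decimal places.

Inverse-Gamma(4.3, 12.6) quantiles: F⁻¹(0.05) and F⁻¹(0.95).
Equivalently, 1/σ² ~ Gamma(4.3, rate = 12.6); invert its 0.95 and 0.05 quantiles.
Posterior mean ≈ 3.818, SD ≈ 2.518; a Normal approximation gives roughly [-0.323, 7.959].
Exact: lower = 1.541; upper = 8.168.

[1.541, 8.168]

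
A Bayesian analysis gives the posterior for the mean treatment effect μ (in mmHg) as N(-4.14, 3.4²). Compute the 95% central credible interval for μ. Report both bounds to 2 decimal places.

[-10.80, 2.52]

The posterior is symmetric, so the 95% equal-tailed interval is μ = -4.14 ± z·3.4 with z = 1.960.
Half-width: 1.960 × 3.4 = 6.66.
-4.14 − 6.66 = -10.80; -4.14 + 6.66 = 2.52.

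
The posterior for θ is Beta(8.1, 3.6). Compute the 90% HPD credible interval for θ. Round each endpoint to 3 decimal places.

The posterior is unimodal and skewed, so the HPD interval has equal density at both endpoints and is the shortest 90% interval.
Solving f(0.488) = f(0.905) with F(0.905) − F(0.488) = 0.90 gives [0.488, 0.905].
For comparison, the equal-tailed interval is [0.461, 0.885]; the HPD is narrower and shifted toward the mode.

[0.488, 0.905]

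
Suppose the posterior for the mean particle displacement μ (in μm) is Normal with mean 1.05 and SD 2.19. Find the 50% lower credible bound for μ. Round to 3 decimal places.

Need L with P(μ ≥ L) = 0.50: L = 1.05 − z_{0.5}·2.19.
z = 0.000; L = 1.05 − 0.000 × 2.19 = 1.050.

1.050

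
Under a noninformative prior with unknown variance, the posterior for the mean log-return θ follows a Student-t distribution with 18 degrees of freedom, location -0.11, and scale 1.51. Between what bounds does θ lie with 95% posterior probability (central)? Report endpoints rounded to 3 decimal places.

The t_18 distribution is symmetric; the 95% interval is -0.11 ± t·1.51 with t_{0.975,18} = 2.101.
Half-width: 2.101 × 1.51 = 3.172.
-0.11 − 3.172 = -3.282; -0.11 + 3.172 = 3.062.

[-3.282, 3.062]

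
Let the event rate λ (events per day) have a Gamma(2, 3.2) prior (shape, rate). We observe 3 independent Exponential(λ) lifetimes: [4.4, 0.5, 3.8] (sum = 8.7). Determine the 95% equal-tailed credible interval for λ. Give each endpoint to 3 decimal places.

[0.136, 0.861]

Posterior: Gamma(2+3, 3.2+8.7) = Gamma(5, 11.9) (shape, rate).
Equal-tailed 95% interval: Gamma(5, 11.9) quantiles at 0.025 and 0.975.
Posterior mean ≈ 0.420, SD ≈ 0.188; a Normal approximation gives roughly [0.052, 0.788].
Exact: lower = 0.136; upper = 0.861.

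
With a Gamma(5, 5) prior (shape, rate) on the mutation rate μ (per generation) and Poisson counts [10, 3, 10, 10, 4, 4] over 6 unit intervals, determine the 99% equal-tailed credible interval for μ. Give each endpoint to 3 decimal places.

[2.764, 5.940]

Posterior: Gamma(5+41, 5+6) = Gamma(46, 11) (shape, rate).
Equal-tailed 99% interval: Gamma(46, 11) quantiles at 0.005 and 0.995.
Posterior mean ≈ 4.182, SD ≈ 0.617; a Normal approximation gives roughly [2.594, 5.770].
Exact: lower = 2.764; upper = 5.940.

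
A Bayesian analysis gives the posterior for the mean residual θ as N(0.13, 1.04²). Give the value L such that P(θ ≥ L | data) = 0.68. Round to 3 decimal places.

-0.356

Need L with P(θ ≥ L) = 0.68: L = 0.13 − z_{0.32}·1.04.
z = 0.468; L = 0.13 − 0.468 × 1.04 = -0.356.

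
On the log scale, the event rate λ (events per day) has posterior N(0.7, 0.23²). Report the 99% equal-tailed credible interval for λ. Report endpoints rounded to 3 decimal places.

[1.114, 3.642]

On the log scale the 99% interval is 0.7 ± 2.576 × 0.23 = [0.1076, 1.2924].
Exponentiate: [e^0.1076, e^1.2924] = [1.114, 3.642].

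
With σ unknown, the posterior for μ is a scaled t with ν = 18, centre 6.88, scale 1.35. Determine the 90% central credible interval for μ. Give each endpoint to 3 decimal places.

[4.539, 9.221]

The t_18 distribution is symmetric; the 90% interval is 6.88 ± t·1.35 with t_{0.95,18} = 1.734.
Half-width: 1.734 × 1.35 = 2.341.
6.88 − 2.341 = 4.539; 6.88 + 2.341 = 9.221.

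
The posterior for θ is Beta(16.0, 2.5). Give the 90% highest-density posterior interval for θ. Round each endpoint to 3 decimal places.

[0.752, 0.983]

The posterior is unimodal and skewed, so the HPD interval has equal density at both endpoints and is the shortest 90% interval.
Solving f(0.752) = f(0.983) with F(0.983) − F(0.752) = 0.90 gives [0.752, 0.983].
For comparison, the equal-tailed interval is [0.718, 0.966]; the HPD is narrower and shifted toward the mode.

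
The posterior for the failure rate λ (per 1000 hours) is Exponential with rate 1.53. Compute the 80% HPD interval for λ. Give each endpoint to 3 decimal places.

[0.000, 1.052]

The exponential density is strictly decreasing on [0, ∞), so the HPD interval is anchored at 0: [0, q] with P(λ ≤ q) = 0.80.
q = −ln(1 − 0.80) / 1.53 = 1.6094 / 1.53 = 1.052.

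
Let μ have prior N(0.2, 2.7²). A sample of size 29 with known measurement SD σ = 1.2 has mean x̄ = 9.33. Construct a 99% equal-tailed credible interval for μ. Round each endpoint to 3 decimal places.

Posterior precision = 1/2.7² + 29/1.2² = 0.1372 + 20.1389 = 20.2761, so posterior SD = 0.2221.
Posterior mean = (0.2/2.7² + 29·9.33/1.2²) / 20.2761 = 9.2682.
Interval: 9.2682 ± 2.576 × 0.2221 → [8.696, 9.840].

[8.696, 9.840]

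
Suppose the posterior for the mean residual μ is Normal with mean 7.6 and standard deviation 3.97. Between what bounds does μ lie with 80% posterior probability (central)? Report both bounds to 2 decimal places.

[2.51, 12.69]

The posterior is symmetric, so the 80% equal-tailed interval is μ = 7.6 ± z·3.97 with z = 1.282.
Half-width: 1.282 × 3.97 = 5.09.
7.6 − 5.09 = 2.51; 7.6 + 5.09 = 12.69.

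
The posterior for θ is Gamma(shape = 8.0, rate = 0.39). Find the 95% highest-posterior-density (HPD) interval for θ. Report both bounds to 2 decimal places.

[7.63, 34.95]

The posterior is unimodal and skewed, so the HPD interval has equal density at both endpoints and is the shortest 95% interval.
Solving f(7.63) = f(34.95) with F(34.95) − F(7.63) = 0.95 gives [7.63, 34.95].
For comparison, the equal-tailed interval is [8.86, 36.98]; the HPD is narrower and shifted toward the mode.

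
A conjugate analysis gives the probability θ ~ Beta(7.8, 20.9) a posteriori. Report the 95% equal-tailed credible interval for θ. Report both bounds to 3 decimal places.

Posterior: Beta(7.8, 20.9).
Equal-tailed 95% interval: the 0.025 and 0.975 quantiles of Beta(7.8, 20.9).
Posterior mean ≈ 0.272, SD ≈ 0.082; a Normal approximation gives roughly [0.112, 0.432].
Exact: F⁻¹(0.025) = 0.129; F⁻¹(0.975) = 0.445.

[0.129, 0.445]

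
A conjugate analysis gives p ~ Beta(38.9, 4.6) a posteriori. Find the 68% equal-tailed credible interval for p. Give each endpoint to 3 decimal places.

Posterior: Beta(38.9, 4.6).
Equal-tailed 68% interval: the 0.16 and 0.84 quantiles of Beta(38.9, 4.6).
Posterior mean ≈ 0.894, SD ≈ 0.046; a Normal approximation gives roughly [0.848, 0.940].
Exact: F⁻¹(0.16) = 0.849; F⁻¹(0.84) = 0.939.

[0.849, 0.939]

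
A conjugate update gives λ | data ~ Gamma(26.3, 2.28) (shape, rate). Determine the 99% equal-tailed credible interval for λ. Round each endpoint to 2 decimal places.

Posterior: Gamma(shape 26.3, rate 2.28).
Equal-tailed 99% interval: Gamma(26.3, 2.28) quantiles at 0.005 and 0.995.
Posterior mean ≈ 11.54, SD ≈ 2.25; a Normal approximation gives roughly [5.74, 17.33].
Exact: lower = 6.56; upper = 18.15.

[6.56, 18.15]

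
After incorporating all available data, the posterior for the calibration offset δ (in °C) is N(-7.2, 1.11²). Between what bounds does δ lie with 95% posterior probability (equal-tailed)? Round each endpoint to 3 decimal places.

[-9.376, -5.024]

The posterior is symmetric, so the 95% equal-tailed interval is δ = -7.2 ± z·1.11 with z = 1.960.
Half-width: 1.960 × 1.11 = 2.176.
-7.2 − 2.176 = -9.376; -7.2 + 2.176 = -5.024.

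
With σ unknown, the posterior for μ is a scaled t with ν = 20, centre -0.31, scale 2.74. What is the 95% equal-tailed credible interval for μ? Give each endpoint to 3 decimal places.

The t_20 distribution is symmetric; the 95% interval is -0.31 ± t·2.74 with t_{0.975,20} = 2.086.
Half-width: 2.086 × 2.74 = 5.716.
-0.31 − 5.716 = -6.026; -0.31 + 5.716 = 5.406.

[-6.026, 5.406]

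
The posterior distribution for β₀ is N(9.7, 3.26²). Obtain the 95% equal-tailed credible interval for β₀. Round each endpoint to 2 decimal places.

The posterior is symmetric, so the 95% equal-tailed interval is β₀ = 9.7 ± z·3.26 with z = 1.960.
Half-width: 1.960 × 3.26 = 6.39.
9.7 − 6.39 = 3.31; 9.7 + 6.39 = 16.09.

[3.31, 16.09]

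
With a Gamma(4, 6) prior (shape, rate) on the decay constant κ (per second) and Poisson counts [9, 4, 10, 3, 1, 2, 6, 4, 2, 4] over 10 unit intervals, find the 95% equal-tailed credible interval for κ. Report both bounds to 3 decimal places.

[2.266, 3.978]

Posterior: Gamma(4+45, 6+10) = Gamma(49, 16) (shape, rate).
Equal-tailed 95% interval: Gamma(49, 16) quantiles at 0.025 and 0.975.
Posterior mean ≈ 3.062, SD ≈ 0.438; a Normal approximation gives roughly [2.205, 3.920].
Exact: lower = 2.266; upper = 3.978.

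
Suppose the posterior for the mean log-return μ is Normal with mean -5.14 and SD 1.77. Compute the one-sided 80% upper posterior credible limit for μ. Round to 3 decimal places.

Need U with P(μ ≤ U) = 0.80: U = -5.14 + z_{0.2}·1.77.
z = 0.842; U = -5.14 + 0.842 × 1.77 = -3.650.

-3.650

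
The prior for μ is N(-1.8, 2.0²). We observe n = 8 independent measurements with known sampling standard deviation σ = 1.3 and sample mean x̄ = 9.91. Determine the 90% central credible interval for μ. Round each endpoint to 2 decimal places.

[8.59, 10.06]

Posterior precision = 1/2.0² + 8/1.3² = 0.2500 + 4.7337 = 4.9837, so posterior SD = 0.4479.
Posterior mean = (-1.8/2.0² + 8·9.91/1.3²) / 4.9837 = 9.3226.
Interval: 9.3226 ± 1.645 × 0.4479 → [8.59, 10.06].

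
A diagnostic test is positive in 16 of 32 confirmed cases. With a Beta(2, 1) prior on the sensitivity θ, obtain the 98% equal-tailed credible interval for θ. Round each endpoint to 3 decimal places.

[0.323, 0.704]

Posterior: Beta(2+16, 1+16) = Beta(18, 17).
Equal-tailed 98% interval: the 0.01 and 0.99 quantiles of Beta(18, 17).
Posterior mean ≈ 0.514, SD ≈ 0.083; a Normal approximation gives roughly [0.321, 0.708].
Exact: F⁻¹(0.01) = 0.323; F⁻¹(0.99) = 0.704.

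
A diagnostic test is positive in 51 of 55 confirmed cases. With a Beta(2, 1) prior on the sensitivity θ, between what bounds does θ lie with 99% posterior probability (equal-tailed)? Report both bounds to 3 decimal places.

Posterior: Beta(2+51, 1+4) = Beta(53, 5).
Equal-tailed 99% interval: the 0.005 and 0.995 quantiles of Beta(53, 5).
Posterior mean ≈ 0.914, SD ≈ 0.037; a Normal approximation gives roughly [0.820, 1.008].
Exact: F⁻¹(0.005) = 0.795; F⁻¹(0.995) = 0.981.

[0.795, 0.981]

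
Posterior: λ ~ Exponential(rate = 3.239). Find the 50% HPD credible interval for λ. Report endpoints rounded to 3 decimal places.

[0.000, 0.214]

The exponential density is strictly decreasing on [0, ∞), so the HPD interval is anchored at 0: [0, q] with P(λ ≤ q) = 0.50.
q = −ln(1 − 0.50) / 3.239 = 0.6931 / 3.239 = 0.214.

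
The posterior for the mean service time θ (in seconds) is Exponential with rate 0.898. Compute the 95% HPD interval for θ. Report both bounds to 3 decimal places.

[0.000, 3.336]

The exponential density is strictly decreasing on [0, ∞), so the HPD interval is anchored at 0: [0, q] with P(θ ≤ q) = 0.95.
q = −ln(1 − 0.95) / 0.898 = 2.9957 / 0.898 = 3.336.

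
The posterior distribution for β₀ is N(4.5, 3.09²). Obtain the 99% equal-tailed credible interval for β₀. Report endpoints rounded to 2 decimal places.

The posterior is symmetric, so the 99% equal-tailed interval is β₀ = 4.5 ± z·3.09 with z = 2.576.
Half-width: 2.576 × 3.09 = 7.96.
4.5 − 7.96 = -3.46; 4.5 + 7.96 = 12.46.

[-3.46, 12.46]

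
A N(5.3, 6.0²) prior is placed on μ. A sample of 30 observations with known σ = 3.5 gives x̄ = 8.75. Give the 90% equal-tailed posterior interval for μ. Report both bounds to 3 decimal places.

Posterior precision = 1/6.0² + 30/3.5² = 0.0278 + 2.4490 = 2.4768, so posterior SD = 0.6354.
Posterior mean = (5.3/6.0² + 30·8.75/3.5²) / 2.4768 = 8.7113.
Interval: 8.7113 ± 1.645 × 0.6354 → [7.666, 9.756].

[7.666, 9.756]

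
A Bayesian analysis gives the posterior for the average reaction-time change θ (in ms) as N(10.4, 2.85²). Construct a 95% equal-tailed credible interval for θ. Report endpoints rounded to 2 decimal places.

The posterior is symmetric, so the 95% equal-tailed interval is θ = 10.4 ± z·2.85 with z = 1.960.
Half-width: 1.960 × 2.85 = 5.59.
10.4 − 5.59 = 4.81; 10.4 + 5.59 = 15.99.

[4.81, 15.99]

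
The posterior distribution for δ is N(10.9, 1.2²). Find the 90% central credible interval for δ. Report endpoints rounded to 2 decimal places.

[8.93, 12.87]

The posterior is symmetric, so the 90% equal-tailed interval is δ = 10.9 ± z·1.2 with z = 1.645.
Half-width: 1.645 × 1.2 = 1.97.
10.9 − 1.97 = 8.93; 10.9 + 1.97 = 12.87.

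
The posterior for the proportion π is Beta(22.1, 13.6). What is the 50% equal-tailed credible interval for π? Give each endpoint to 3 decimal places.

[0.565, 0.675]

Posterior: Beta(22.1, 13.6).
Equal-tailed 50% interval: the 0.25 and 0.75 quantiles of Beta(22.1, 13.6).
Posterior mean ≈ 0.619, SD ≈ 0.080; a Normal approximation gives roughly [0.565, 0.673].
Exact: F⁻¹(0.25) = 0.565; F⁻¹(0.75) = 0.675.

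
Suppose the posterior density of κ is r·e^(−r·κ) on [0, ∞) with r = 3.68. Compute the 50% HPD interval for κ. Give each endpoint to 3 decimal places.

[0.000, 0.188]

The exponential density is strictly decreasing on [0, ∞), so the HPD interval is anchored at 0: [0, q] with P(κ ≤ q) = 0.50.
q = −ln(1 − 0.50) / 3.68 = 0.6931 / 3.68 = 0.188.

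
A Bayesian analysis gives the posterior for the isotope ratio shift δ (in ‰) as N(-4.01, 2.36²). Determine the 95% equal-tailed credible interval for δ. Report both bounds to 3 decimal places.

[-8.636, 0.616]

The posterior is symmetric, so the 95% equal-tailed interval is δ = -4.01 ± z·2.36 with z = 1.960.
Half-width: 1.960 × 2.36 = 4.626.
-4.01 − 4.626 = -8.636; -4.01 + 4.626 = 0.616.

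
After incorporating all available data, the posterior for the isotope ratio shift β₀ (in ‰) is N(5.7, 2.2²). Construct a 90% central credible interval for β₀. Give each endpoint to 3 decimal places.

[2.081, 9.319]

The posterior is symmetric, so the 90% equal-tailed interval is β₀ = 5.7 ± z·2.2 with z = 1.645.
Half-width: 1.645 × 2.2 = 3.619.
5.7 − 3.619 = 2.081; 5.7 + 3.619 = 9.319.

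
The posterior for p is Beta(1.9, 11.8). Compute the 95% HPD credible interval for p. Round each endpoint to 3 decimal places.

[0.004, 0.314]

The posterior is unimodal and skewed, so the HPD interval has equal density at both endpoints and is the shortest 95% interval.
Solving f(0.004) = f(0.314) with F(0.314) − F(0.004) = 0.95 gives [0.004, 0.314].
For comparison, the equal-tailed interval is [0.017, 0.357]; the HPD is narrower and shifted toward the mode.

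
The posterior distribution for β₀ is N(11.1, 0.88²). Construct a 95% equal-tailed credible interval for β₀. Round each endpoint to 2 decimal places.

The posterior is symmetric, so the 95% equal-tailed interval is β₀ = 11.1 ± z·0.88 with z = 1.960.
Half-width: 1.960 × 0.88 = 1.72.
11.1 − 1.72 = 9.38; 11.1 + 1.72 = 12.82.

[9.38, 12.82]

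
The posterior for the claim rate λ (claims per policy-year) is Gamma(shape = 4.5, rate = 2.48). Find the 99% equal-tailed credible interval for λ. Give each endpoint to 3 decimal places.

Posterior: Gamma(shape 4.5, rate 2.48).
Equal-tailed 99% interval: Gamma(4.5, 2.48) quantiles at 0.005 and 0.995.
Posterior mean ≈ 1.815, SD ≈ 0.855; a Normal approximation gives roughly [-0.389, 4.018].
Exact: lower = 0.350; upper = 4.756.

[0.350, 4.756]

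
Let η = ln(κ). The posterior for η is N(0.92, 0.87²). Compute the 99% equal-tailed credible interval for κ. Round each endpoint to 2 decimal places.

On the log scale the 99% interval is 0.92 ± 2.576 × 0.87 = [-1.3210, 3.1610].
Exponentiate: [e^-1.3210, e^3.1610] = [0.27, 23.59].

[0.27, 23.59]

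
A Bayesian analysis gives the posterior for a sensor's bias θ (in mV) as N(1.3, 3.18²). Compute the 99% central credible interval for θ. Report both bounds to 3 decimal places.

[-6.891, 9.491]

The posterior is symmetric, so the 99% equal-tailed interval is θ = 1.3 ± z·3.18 with z = 2.576.
Half-width: 2.576 × 3.18 = 8.191.
1.3 − 8.191 = -6.891; 1.3 + 8.191 = 9.491.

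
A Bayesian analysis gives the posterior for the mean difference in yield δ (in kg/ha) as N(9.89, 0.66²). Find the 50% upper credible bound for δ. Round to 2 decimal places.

9.89

Need U with P(δ ≤ U) = 0.50: U = 9.89 + z_{0.5}·0.66.
z = 0.000; U = 9.89 + 0.000 × 0.66 = 9.89.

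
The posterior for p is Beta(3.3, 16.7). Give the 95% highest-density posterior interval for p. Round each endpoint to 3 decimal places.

The posterior is unimodal and skewed, so the HPD interval has equal density at both endpoints and is the shortest 95% interval.
Solving f(0.027) = f(0.324) with F(0.324) − F(0.027) = 0.95 gives [0.027, 0.324].
For comparison, the equal-tailed interval is [0.041, 0.351]; the HPD is narrower and shifted toward the mode.

[0.027, 0.324]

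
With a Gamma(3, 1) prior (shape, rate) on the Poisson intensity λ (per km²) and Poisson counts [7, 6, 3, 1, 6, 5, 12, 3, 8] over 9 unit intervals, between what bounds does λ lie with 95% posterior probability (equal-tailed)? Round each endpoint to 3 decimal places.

[4.057, 6.933]

Posterior: Gamma(3+51, 1+9) = Gamma(54, 10) (shape, rate).
Equal-tailed 95% interval: Gamma(54, 10) quantiles at 0.025 and 0.975.
Posterior mean ≈ 5.400, SD ≈ 0.735; a Normal approximation gives roughly [3.960, 6.840].
Exact: lower = 4.057; upper = 6.933.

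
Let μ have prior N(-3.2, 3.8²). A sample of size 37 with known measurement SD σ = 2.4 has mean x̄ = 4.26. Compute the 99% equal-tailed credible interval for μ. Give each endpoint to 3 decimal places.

Posterior precision = 1/3.8² + 37/2.4² = 0.0693 + 6.4236 = 6.4929, so posterior SD = 0.3924.
Posterior mean = (-3.2/3.8² + 37·4.26/2.4²) / 6.4929 = 4.1804.
Interval: 4.1804 ± 2.576 × 0.3924 → [3.170, 5.191].

[3.170, 5.191]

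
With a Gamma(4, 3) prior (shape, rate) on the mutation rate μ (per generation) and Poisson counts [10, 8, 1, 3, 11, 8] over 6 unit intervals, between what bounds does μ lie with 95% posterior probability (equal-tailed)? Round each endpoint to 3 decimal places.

Posterior: Gamma(4+41, 3+6) = Gamma(45, 9) (shape, rate).
Equal-tailed 95% interval: Gamma(45, 9) quantiles at 0.025 and 0.975.
Posterior mean ≈ 5.000, SD ≈ 0.745; a Normal approximation gives roughly [3.539, 6.461].
Exact: lower = 3.647; upper = 6.563.

[3.647, 6.563]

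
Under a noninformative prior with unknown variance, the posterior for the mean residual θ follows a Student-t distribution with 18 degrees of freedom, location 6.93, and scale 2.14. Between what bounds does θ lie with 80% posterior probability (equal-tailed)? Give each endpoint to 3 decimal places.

The t_18 distribution is symmetric; the 80% interval is 6.93 ± t·2.14 with t_{0.9,18} = 1.330.
Half-width: 1.330 × 2.14 = 2.847.
6.93 − 2.847 = 4.083; 6.93 + 2.847 = 9.777.

[4.083, 9.777]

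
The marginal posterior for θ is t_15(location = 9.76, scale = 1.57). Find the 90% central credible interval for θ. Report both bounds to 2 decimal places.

The t_15 distribution is symmetric; the 90% interval is 9.76 ± t·1.57 with t_{0.95,15} = 1.753.
Half-width: 1.753 × 1.57 = 2.75.
9.76 − 2.75 = 7.01; 9.76 + 2.75 = 12.51.

[7.01, 12.51]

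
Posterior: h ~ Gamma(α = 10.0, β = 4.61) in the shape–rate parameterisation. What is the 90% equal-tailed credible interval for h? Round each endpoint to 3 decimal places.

[1.177, 3.407]

Posterior: Gamma(shape 10.0, rate 4.61).
Equal-tailed 90% interval: Gamma(10.0, 4.61) quantiles at 0.05 and 0.95.
Posterior mean ≈ 2.169, SD ≈ 0.686; a Normal approximation gives roughly [1.041, 3.298].
Exact: lower = 1.177; upper = 3.407.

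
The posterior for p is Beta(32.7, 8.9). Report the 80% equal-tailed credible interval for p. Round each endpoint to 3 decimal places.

[0.702, 0.864]

Posterior: Beta(32.7, 8.9).
Equal-tailed 80% interval: the 0.1 and 0.9 quantiles of Beta(32.7, 8.9).
Posterior mean ≈ 0.786, SD ≈ 0.063; a Normal approximation gives roughly [0.706, 0.867].
Exact: F⁻¹(0.1) = 0.702; F⁻¹(0.9) = 0.864.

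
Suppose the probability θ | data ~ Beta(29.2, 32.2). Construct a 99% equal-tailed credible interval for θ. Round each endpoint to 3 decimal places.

Posterior: Beta(29.2, 32.2).
Equal-tailed 99% interval: the 0.005 and 0.995 quantiles of Beta(29.2, 32.2).
Posterior mean ≈ 0.476, SD ≈ 0.063; a Normal approximation gives roughly [0.313, 0.638].
Exact: F⁻¹(0.005) = 0.317; F⁻¹(0.995) = 0.637.

[0.317, 0.637]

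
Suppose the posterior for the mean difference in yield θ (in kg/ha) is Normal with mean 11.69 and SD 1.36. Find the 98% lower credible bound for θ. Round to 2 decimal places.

Need L with P(θ ≥ L) = 0.98: L = 11.69 − z_{0.02}·1.36.
z = 2.054; L = 11.69 − 2.054 × 1.36 = 8.90.

8.90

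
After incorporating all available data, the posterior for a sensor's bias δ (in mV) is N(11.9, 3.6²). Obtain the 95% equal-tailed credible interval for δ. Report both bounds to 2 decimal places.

The posterior is symmetric, so the 95% equal-tailed interval is δ = 11.9 ± z·3.6 with z = 1.960.
Half-width: 1.960 × 3.6 = 7.06.
11.9 − 7.06 = 4.84; 11.9 + 7.06 = 18.96.

[4.84, 18.96]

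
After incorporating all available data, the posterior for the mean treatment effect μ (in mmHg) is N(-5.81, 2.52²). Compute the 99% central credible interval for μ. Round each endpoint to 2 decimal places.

[-12.30, 0.68]

The posterior is symmetric, so the 99% equal-tailed interval is μ = -5.81 ± z·2.52 with z = 2.576.
Half-width: 2.576 × 2.52 = 6.49.
-5.81 − 6.49 = -12.30; -5.81 + 6.49 = 0.68.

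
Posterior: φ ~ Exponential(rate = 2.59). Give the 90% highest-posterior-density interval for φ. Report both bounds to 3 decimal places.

The exponential density is strictly decreasing on [0, ∞), so the HPD interval is anchored at 0: [0, q] with P(φ ≤ q) = 0.90.
q = −ln(1 − 0.90) / 2.59 = 2.3026 / 2.59 = 0.889.

[0.000, 0.889]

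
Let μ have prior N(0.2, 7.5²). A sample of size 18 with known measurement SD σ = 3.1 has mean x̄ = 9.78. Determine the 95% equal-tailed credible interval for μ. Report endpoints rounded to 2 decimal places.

Posterior precision = 1/7.5² + 18/3.1² = 0.0178 + 1.8730 = 1.8908, so posterior SD = 0.7272.
Posterior mean = (0.2/7.5² + 18·9.78/3.1²) / 1.8908 = 9.6899.
Interval: 9.6899 ± 1.960 × 0.7272 → [8.26, 11.12].

[8.26, 11.12]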